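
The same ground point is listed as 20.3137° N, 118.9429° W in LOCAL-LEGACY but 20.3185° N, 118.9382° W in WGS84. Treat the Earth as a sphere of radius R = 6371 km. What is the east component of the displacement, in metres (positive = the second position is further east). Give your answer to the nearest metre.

Δφ = 20.3185° − 20.3137° = +0.0048°; Δλ = -118.9382° − -118.9429° = +0.0047°.
1° along a meridian = πR/180 = 111195 m.
ΔN = Δφ × 111195 = 533.7 m; ΔE = Δλ × 111195 × cos(20.3137°) = +0.0047 × 111195 × 0.937806 = 490.1 m.

ΔE = 490 m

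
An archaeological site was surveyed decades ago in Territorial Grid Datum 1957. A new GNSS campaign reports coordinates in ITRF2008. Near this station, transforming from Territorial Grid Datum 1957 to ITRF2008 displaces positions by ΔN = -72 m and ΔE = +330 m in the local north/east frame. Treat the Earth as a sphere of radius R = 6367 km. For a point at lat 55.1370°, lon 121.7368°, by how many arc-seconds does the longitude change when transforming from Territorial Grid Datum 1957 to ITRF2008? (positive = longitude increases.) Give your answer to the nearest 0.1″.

At latitude 55.1370°, cos φ = 0.571616.
One radian of longitude at latitude φ spans R cos φ, so Δλ = ΔE / (R cos φ) = 330.0 / (6367000 × 0.571616) = 9.0672e-05 rad = 18.703″.

Δλ = 18.7″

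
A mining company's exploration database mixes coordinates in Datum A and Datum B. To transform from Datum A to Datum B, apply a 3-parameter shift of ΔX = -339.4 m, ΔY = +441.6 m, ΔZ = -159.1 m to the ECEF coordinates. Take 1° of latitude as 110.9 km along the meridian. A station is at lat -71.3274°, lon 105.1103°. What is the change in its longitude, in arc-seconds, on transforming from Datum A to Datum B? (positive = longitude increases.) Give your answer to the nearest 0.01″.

sin φ = -0.947363, cos φ = 0.320160, sin λ = 0.965426, cos λ = -0.260678.
East component: ΔE = −sin λ·ΔX + cos λ·ΔY = −(0.965426)(-339.4) + (-0.260678)(441.6) = 212.55 m.
1° of latitude spans 110900 m; at latitude φ, 1° of longitude spans that × cos φ = 35505.7 m, so Δλ = 212.55 / 35505.7 × 3600 = 21.551″.

Δλ = 21.55″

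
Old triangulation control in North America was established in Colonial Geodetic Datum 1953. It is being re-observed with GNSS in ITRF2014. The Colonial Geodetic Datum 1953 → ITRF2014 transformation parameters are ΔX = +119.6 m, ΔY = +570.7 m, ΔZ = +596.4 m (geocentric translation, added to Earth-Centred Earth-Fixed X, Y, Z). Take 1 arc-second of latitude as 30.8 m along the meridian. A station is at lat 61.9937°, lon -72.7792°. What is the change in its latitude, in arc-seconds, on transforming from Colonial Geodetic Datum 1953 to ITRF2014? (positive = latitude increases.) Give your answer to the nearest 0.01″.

sin φ = 0.882896, cos φ = 0.469569, sin λ = -0.955171, cos λ = 0.296055.
North component: ΔN = −sin φ cos λ·ΔX − sin φ sin λ·ΔY + cos φ·ΔZ = −(0.882896)(0.296055)(119.6) − (0.882896)(-0.955171)(570.7) + (0.469569)(596.4) = 730.07 m.
1° of latitude spans 3600 × 30.80 = 110880 m, so Δφ = 730.07 / 110880 × 3600 = 23.704″.

Δφ = 23.70″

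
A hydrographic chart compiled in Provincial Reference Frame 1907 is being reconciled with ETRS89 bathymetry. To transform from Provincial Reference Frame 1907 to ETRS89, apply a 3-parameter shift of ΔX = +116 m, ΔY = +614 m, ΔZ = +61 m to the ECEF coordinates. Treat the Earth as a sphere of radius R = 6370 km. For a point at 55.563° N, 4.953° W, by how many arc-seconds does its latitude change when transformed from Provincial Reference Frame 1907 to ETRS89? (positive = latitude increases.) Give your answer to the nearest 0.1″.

Δφ = -0.6″

sin φ = 0.824748, cos φ = 0.565500, sin λ = -0.086339, cos λ = 0.996266.
North component: ΔN = −sin φ cos λ·ΔX − sin φ sin λ·ΔY + cos φ·ΔZ = −(0.824748)(0.996266)(116) − (0.824748)(-0.086339)(614) + (0.565500)(61) = -17.10 m.
1° of latitude spans πR/180 = 111177 m, so Δφ = -17.10 / 111177 × 3600 = -0.554″.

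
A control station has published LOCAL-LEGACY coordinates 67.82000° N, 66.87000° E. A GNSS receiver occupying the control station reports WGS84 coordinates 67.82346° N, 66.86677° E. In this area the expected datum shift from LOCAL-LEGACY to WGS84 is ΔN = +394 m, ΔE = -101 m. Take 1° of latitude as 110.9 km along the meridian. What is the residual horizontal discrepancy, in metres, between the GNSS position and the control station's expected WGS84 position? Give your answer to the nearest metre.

36 m

Observed coordinate differences: Δφ = +0.00346°, Δλ = -0.00323°.
Converting to metres (1° lat = 110900 m, cos φ = 0.377518): observed ΔN = 383.7 m, observed ΔE = -135.2 m.
Subtracting the expected shift leaves a residual of 383.7 − (394) = -10.3 m north and -135.2 − (-101) = -34.2 m east.
Residual distance = √((-10.3)² + (-34.2)²) = 35.7 m.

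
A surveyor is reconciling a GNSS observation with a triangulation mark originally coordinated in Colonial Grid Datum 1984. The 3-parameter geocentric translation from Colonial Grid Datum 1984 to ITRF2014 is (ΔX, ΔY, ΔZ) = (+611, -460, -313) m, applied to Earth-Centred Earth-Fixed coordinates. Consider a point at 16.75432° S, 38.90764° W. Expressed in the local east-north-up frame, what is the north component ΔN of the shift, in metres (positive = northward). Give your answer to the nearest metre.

ΔN = -79 m

At φ = -16.75432°, λ = -38.90764°: sin φ = -0.288268, cos φ = 0.957550, sin λ = -0.628067, cos λ = 0.778159.
ΔN = −sin φ cos λ·ΔX − sin φ sin λ·ΔY + cos φ·ΔZ = −(-0.288268)(0.778159)(611) − (-0.288268)(-0.628067)(-460) + (0.957550)(-313) = -79.37 m.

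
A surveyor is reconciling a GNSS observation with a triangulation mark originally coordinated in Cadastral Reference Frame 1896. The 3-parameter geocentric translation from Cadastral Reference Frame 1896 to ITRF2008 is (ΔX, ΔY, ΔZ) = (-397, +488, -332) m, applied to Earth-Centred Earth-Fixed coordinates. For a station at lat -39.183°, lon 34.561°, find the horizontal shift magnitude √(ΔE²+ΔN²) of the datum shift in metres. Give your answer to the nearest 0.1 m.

The local east axis at (φ, λ) is (−sin λ, cos λ, 0), so ΔE = −sin(34.561°)·(-397) + cos(34.561°)·488 = 627.09 m.
The local north axis is (−sin φ cos λ, −sin φ sin λ, cos φ), giving ΔN = -206.560 + 174.904 − 257.344 = -289.00 m.
Horizontal magnitude = √(ΔE² + ΔN²) = √(627.09² + (-289.00)²) = 690.48 m.

690.5 m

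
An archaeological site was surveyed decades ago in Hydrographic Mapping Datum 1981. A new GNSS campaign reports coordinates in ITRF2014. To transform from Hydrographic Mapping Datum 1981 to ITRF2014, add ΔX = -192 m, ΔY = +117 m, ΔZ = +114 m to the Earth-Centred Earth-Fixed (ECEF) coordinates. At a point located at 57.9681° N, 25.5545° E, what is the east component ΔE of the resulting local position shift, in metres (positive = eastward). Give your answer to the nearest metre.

ΔE = 188 m

The local east axis at (φ, λ) is (−sin λ, cos λ, 0), so ΔE = −sin(25.5545°)·(-192) + cos(25.5545°)·117 = 188.38 m.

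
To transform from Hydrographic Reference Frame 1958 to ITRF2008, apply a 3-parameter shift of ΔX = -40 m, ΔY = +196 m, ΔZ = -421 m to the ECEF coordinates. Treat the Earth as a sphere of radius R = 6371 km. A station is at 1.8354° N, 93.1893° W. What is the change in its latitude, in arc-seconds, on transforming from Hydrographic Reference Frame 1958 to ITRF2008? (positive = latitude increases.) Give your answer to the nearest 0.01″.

Δφ = -13.42″

sin φ = 0.032028, cos φ = 0.999487, sin λ = -0.998451, cos λ = -0.055635.
North component: ΔN = −sin φ cos λ·ΔX − sin φ sin λ·ΔY + cos φ·ΔZ = −(0.032028)(-0.055635)(-40) − (0.032028)(-0.998451)(196) + (0.999487)(-421) = -414.59 m.
1° of latitude spans πR/180 = 111195 m, so Δφ = -414.59 / 111195 × 3600 = -13.423″.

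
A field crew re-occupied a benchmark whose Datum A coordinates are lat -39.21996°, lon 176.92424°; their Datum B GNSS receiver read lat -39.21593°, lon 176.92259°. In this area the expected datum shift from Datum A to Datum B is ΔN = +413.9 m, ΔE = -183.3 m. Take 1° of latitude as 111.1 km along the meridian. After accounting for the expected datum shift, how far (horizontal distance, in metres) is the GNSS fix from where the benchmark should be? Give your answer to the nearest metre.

53 m

Observed coordinate differences: Δφ = +0.00403°, Δλ = -0.00165°.
Converting to metres (1° lat = 111100 m, cos φ = 0.774724): observed ΔN = 447.7 m, observed ΔE = -142.0 m.
Subtracting the expected shift leaves a residual of 447.7 − (413.9) = 33.8 m north and -142.0 − (-183.3) = 41.3 m east.
Residual distance = √(33.8² + 41.3²) = 53.4 m.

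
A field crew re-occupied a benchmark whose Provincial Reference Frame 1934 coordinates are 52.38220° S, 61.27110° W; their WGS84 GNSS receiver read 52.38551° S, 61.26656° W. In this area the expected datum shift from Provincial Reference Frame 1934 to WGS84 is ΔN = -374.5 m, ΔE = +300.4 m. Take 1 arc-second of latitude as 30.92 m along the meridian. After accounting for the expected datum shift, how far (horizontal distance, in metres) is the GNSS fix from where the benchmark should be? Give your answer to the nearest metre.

Observed coordinate differences: Δφ = -0.00331°, Δλ = +0.00454°.
Converting to metres (1° lat = 111312 m, cos φ = 0.610391): observed ΔN = -368.4 m, observed ΔE = 308.5 m.
Subtracting the expected shift leaves a residual of -368.4 − (-374.5) = 6.1 m north and 308.5 − (300.4) = 8.1 m east.
Residual distance = √(6.1² + 8.1²) = 10.1 m.

10 m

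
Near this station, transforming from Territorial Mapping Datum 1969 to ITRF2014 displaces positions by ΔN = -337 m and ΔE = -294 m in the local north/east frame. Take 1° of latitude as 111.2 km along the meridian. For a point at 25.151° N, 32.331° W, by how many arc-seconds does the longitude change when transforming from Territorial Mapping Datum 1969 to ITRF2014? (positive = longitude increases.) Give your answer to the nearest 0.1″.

Δλ = -10.5″

At latitude 25.151°, cos φ = 0.905191.
1° of longitude at this latitude = 111.2 × cos φ = 100.66 km, so Δλ = -294.0 / 100657.2 = -0.0029208° = -10.515″.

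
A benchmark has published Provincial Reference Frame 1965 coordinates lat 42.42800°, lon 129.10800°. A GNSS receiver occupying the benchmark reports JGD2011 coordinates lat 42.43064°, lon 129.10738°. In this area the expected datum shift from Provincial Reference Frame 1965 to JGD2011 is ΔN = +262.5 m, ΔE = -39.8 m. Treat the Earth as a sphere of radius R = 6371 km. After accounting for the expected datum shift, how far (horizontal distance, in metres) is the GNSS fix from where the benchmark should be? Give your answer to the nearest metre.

Observed coordinate differences: Δφ = +0.00264°, Δλ = -0.00062°.
Converting to metres (1° lat = 111195 m, cos φ = 0.738126): observed ΔN = 293.6 m, observed ΔE = -50.9 m.
Subtracting the expected shift leaves a residual of 293.6 − (262.5) = 31.1 m north and -50.9 − (-39.8) = -11.1 m east.
Residual distance = √(31.1² + (-11.1)²) = 33.0 m.

33 m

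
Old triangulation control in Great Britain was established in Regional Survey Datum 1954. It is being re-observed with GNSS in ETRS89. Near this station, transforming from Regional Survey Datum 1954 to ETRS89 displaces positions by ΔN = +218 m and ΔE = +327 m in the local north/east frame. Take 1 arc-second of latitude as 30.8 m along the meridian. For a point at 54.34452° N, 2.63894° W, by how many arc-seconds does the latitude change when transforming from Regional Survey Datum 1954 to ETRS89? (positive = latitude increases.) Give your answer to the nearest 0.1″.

1″ of latitude = 30.80 m, so Δφ = 218.0 / 30.80 = 7.078″.

Δφ = 7.1″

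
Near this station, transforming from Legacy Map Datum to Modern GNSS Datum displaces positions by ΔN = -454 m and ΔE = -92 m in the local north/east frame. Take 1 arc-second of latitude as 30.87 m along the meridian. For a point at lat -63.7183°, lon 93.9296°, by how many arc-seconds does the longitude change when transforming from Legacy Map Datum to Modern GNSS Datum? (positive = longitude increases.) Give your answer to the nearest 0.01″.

Δλ = -6.73″

At latitude -63.7183°, cos φ = 0.442785.
1″ of longitude at this latitude = 30.87 × cos φ = 13.6688 m, so Δλ = -92.0 / 13.6688 = -6.731″.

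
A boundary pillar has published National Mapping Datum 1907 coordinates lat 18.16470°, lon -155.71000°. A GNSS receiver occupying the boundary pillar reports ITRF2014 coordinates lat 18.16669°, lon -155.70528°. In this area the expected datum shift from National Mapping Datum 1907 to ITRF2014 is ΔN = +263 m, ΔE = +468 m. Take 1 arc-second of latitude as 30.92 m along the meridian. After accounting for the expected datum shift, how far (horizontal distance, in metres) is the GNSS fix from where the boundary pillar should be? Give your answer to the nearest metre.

52 m

Observed coordinate differences: Δφ = +0.00199°, Δλ = +0.00472°.
Converting to metres (1° lat = 111312 m, cos φ = 0.950164): observed ΔN = 221.5 m, observed ΔE = 499.2 m.
Subtracting the expected shift leaves a residual of 221.5 − (263) = -41.5 m north and 499.2 − (468) = 31.2 m east.
Residual distance = √((-41.5)² + 31.2²) = 51.9 m.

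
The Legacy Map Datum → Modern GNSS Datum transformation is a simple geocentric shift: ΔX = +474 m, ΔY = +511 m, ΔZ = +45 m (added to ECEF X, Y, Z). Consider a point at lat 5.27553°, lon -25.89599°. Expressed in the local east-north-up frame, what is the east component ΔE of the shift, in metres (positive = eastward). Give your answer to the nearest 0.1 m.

ΔE = 666.7 m

At φ = 5.27553°, λ = -25.89599°: sin φ = 0.091945, cos φ = 0.995764, sin λ = -0.436739, cos λ = 0.899588.
ΔE = −sin λ·ΔX + cos λ·ΔY = −(-0.436739)·(474) + (0.899588)·(511) = 666.70 m.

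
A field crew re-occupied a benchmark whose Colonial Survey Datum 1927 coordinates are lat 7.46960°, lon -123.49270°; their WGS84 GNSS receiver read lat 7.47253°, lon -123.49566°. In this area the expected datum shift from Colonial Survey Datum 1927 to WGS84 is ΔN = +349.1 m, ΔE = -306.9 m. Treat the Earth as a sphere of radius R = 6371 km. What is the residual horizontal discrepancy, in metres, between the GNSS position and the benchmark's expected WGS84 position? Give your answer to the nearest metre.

30 m

Observed coordinate differences: Δφ = +0.00293°, Δλ = -0.00296°.
Converting to metres (1° lat = 111195 m, cos φ = 0.991514): observed ΔN = 325.8 m, observed ΔE = -326.3 m.
Subtracting the expected shift leaves a residual of 325.8 − (349.1) = -23.3 m north and -326.3 − (-306.9) = -19.4 m east.
Residual distance = √((-23.3)² + (-19.4)²) = 30.3 m.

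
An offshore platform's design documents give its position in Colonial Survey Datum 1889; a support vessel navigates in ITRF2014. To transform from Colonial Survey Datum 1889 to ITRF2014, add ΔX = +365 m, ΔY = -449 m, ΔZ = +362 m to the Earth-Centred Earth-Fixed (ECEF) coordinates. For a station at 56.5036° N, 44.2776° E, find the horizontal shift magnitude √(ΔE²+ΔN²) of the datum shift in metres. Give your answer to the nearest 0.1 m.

625.5 m

The local east axis at (φ, λ) is (−sin λ, cos λ, 0), so ΔE = −sin(44.2776°)·365 + cos(44.2776°)·(-449) = -576.29 m.
The local north axis is (−sin φ cos λ, −sin φ sin λ, cos φ), giving ΔN = -217.926 + 261.403 + 199.782 = 243.26 m.
Horizontal magnitude = √(ΔE² + ΔN²) = √((-576.29)² + 243.26²) = 625.53 m.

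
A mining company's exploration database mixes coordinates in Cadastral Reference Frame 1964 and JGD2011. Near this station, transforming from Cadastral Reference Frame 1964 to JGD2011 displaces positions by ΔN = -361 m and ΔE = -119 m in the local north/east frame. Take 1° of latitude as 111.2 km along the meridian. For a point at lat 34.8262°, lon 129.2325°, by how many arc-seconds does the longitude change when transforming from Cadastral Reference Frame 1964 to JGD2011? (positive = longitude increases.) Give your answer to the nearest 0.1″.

At latitude 34.8262°, cos φ = 0.820888.
1° of longitude at this latitude = 111.2 × cos φ = 91.28 km, so Δλ = -119.0 / 91282.8 = -0.0013036° = -4.693″.

Δλ = -4.7″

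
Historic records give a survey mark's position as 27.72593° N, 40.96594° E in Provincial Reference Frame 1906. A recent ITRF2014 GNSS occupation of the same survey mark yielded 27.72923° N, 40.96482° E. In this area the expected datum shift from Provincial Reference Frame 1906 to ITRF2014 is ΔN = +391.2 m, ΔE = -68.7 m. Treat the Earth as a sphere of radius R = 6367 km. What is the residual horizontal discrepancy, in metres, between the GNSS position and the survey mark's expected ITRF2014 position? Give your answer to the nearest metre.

Observed coordinate differences: Δφ = +0.00330°, Δλ = -0.00112°.
Converting to metres (1° lat = 111125 m, cos φ = 0.885183): observed ΔN = 366.7 m, observed ΔE = -110.2 m.
Subtracting the expected shift leaves a residual of 366.7 − (391.2) = -24.5 m north and -110.2 − (-68.7) = -41.5 m east.
Residual distance = √((-24.5)² + (-41.5)²) = 48.2 m.

48 m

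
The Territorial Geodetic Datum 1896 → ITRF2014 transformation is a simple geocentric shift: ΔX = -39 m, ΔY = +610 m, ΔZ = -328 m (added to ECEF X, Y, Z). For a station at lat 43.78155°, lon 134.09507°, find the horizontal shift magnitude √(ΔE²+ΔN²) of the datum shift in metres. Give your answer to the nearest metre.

685 m

The local east axis at (φ, λ) is (−sin λ, cos λ, 0), so ΔE = −sin(134.09507°)·(-39) + cos(134.09507°)·610 = -396.46 m.
The local north axis is (−sin φ cos λ, −sin φ sin λ, cos φ), giving ΔN = -18.777 − 303.122 − 236.810 = -558.71 m.
Horizontal magnitude = √(ΔE² + ΔN²) = √((-396.46)² + (-558.71)²) = 685.08 m.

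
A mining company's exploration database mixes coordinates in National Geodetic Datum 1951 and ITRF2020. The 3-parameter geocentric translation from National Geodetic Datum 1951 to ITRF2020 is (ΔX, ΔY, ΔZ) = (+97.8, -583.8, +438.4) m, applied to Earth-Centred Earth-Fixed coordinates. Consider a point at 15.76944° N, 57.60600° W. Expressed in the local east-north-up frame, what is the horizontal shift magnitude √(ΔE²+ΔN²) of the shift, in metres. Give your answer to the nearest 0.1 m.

357.6 m

At φ = 15.76944°, λ = -57.60600°: sin φ = 0.271767, cos φ = 0.962363, sin λ = -0.844384, cos λ = 0.535738.
ΔE = −sin λ·ΔX + cos λ·ΔY = −(-0.844384)·(97.8) + (0.535738)·(-583.8) = -230.18 m.
ΔN = −sin φ cos λ·ΔX − sin φ sin λ·ΔY + cos φ·ΔZ = −(0.271767)(0.535738)(97.8) − (0.271767)(-0.844384)(-583.8) + (0.962363)(438.4) = 273.69 m.
Horizontal magnitude = √(ΔE² + ΔN²) = √((-230.18)² + 273.69²) = 357.62 m.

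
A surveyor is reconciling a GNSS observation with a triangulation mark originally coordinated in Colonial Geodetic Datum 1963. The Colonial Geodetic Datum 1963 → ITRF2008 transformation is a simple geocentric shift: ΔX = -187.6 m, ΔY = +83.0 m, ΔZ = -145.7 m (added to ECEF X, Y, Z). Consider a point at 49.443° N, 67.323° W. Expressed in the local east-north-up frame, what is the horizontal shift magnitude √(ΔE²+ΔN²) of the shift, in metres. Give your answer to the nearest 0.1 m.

The local east axis at (φ, λ) is (−sin λ, cos λ, 0), so ΔE = −sin(-67.323°)·(-187.6) + cos(-67.323°)·83.0 = -141.10 m.
The local north axis is (−sin φ cos λ, −sin φ sin λ, cos φ), giving ΔN = 54.951 + 58.185 − 94.735 = 18.40 m.
Horizontal magnitude = √(ΔE² + ΔN²) = √((-141.10)² + 18.40²) = 142.29 m.

142.3 m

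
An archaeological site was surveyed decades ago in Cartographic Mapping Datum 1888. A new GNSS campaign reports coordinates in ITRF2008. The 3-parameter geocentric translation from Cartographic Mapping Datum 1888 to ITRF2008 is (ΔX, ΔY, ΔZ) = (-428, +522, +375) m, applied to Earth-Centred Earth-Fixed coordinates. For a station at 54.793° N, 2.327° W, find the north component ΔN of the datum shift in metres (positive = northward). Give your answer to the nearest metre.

ΔN = 583 m

The local north axis is (−sin φ cos λ, −sin φ sin λ, cos φ), giving ΔN = 349.419 + 17.318 + 216.200 = 582.94 m.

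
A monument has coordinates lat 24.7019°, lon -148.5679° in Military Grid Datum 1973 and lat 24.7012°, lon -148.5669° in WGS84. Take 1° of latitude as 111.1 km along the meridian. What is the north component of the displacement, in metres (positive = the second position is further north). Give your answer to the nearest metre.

Δφ = 24.7012° − 24.7019° = -0.0007°; Δλ = -148.5669° − -148.5679° = +0.0010°.
ΔN = Δφ × 111100 = -77.8 m; ΔE = Δλ × 111100 × cos(24.7019°) = +0.0010 × 111100 × 0.908494 = 100.9 m.

ΔN = -78 m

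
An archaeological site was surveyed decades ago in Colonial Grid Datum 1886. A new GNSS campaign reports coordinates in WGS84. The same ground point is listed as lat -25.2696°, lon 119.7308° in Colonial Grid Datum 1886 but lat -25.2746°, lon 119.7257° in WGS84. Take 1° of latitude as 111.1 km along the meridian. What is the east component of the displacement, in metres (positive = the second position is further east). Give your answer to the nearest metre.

ΔE = -512 m

Δφ = -25.2746° − -25.2696° = -0.0050°; Δλ = 119.7257° − 119.7308° = -0.0051°.
ΔN = Δφ × 111100 = -555.5 m; ΔE = Δλ × 111100 × cos(-25.2696°) = -0.0051 × 111100 × 0.904309 = -512.4 m.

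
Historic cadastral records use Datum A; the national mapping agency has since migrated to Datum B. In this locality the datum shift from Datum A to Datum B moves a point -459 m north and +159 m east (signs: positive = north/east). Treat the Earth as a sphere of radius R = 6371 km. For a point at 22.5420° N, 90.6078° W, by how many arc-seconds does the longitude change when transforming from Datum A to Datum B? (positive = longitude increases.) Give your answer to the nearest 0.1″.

Δλ = 5.6″

At latitude 22.5420°, cos φ = 0.923599.
One radian of longitude at latitude φ spans R cos φ, so Δλ = ΔE / (R cos φ) = 159.0 / (6371000 × 0.923599) = 2.7021e-05 rad = 5.574″.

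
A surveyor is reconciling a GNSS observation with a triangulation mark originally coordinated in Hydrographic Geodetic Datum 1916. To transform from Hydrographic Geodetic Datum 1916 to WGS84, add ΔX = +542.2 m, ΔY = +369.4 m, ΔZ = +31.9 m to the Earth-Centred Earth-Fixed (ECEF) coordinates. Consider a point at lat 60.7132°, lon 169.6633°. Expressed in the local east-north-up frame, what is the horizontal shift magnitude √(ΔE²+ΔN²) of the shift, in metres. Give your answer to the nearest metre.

625 m

At φ = 60.7132°, λ = 169.6633°: sin φ = 0.872182, cos φ = 0.489182, sin λ = 0.179432, cos λ = -0.983770.
ΔE = −sin λ·ΔX + cos λ·ΔY = −(0.179432)·(542.2) + (-0.983770)·(369.4) = -460.69 m.
ΔN = −sin φ cos λ·ΔX − sin φ sin λ·ΔY + cos φ·ΔZ = −(0.872182)(-0.983770)(542.2) − (0.872182)(0.179432)(369.4) + (0.489182)(31.9) = 423.02 m.
Horizontal magnitude = √(ΔE² + ΔN²) = √((-460.69)² + 423.02²) = 625.44 m.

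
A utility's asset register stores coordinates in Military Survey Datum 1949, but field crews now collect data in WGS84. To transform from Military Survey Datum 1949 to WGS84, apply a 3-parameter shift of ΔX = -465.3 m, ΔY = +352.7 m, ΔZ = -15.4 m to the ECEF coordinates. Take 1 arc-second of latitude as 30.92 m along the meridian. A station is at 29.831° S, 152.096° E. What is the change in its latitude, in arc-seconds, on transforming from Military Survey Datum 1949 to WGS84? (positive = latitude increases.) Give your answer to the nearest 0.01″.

Δφ = 8.84″

sin φ = -0.497443, cos φ = 0.867496, sin λ = 0.467992, cos λ = -0.883733.
North component: ΔN = −sin φ cos λ·ΔX − sin φ sin λ·ΔY + cos φ·ΔZ = −(-0.497443)(-0.883733)(-465.3) − (-0.497443)(0.467992)(352.7) + (0.867496)(-15.4) = 273.30 m.
1° of latitude spans 3600 × 30.92 = 111312 m, so Δφ = 273.30 / 111312 × 3600 = 8.839″.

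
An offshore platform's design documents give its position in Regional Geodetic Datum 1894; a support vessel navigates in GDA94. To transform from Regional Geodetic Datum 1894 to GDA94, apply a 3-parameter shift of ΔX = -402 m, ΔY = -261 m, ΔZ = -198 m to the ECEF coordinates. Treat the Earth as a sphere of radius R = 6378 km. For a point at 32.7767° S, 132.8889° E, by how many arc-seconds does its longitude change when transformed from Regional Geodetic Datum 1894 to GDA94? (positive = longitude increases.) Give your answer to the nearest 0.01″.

Δλ = 18.16″

sin φ = -0.541366, cos φ = 0.840787, sin λ = 0.732675, cos λ = -0.680579.
East component: ΔE = −sin λ·ΔX + cos λ·ΔY = −(0.732675)(-402) + (-0.680579)(-261) = 472.17 m.
1° of latitude spans πR/180 = 111317 m; at latitude φ, 1° of longitude spans that × cos φ = 93594.0 m, so Δλ = 472.17 / 93594.0 × 3600 = 18.161″.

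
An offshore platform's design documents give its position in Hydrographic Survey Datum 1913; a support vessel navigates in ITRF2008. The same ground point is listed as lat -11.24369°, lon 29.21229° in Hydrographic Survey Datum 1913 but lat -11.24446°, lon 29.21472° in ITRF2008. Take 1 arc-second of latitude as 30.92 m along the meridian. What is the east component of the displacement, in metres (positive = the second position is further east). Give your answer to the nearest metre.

Δφ = -11.24446° − -11.24369° = -0.00077°; Δλ = 29.21472° − 29.21229° = +0.00243°.
1° of latitude = 3600 × 30.92 = 111312 m.
ΔN = Δφ × 111312 = -85.7 m; ΔE = Δλ × 111312 × cos(-11.24369°) = +0.00243 × 111312 × 0.980807 = 265.3 m.

ΔE = 265 m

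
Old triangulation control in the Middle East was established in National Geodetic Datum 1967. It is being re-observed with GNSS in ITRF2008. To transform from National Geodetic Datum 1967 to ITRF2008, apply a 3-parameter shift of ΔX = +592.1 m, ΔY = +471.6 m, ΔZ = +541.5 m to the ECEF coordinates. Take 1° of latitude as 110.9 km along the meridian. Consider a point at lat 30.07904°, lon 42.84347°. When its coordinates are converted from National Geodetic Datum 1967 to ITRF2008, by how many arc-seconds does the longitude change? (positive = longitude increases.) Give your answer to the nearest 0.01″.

Δλ = -2.13″

sin φ = 0.501194, cos φ = 0.865335, sin λ = 0.679998, cos λ = 0.733214.
East component: ΔE = −sin λ·ΔX + cos λ·ΔY = −(0.679998)(592.1) + (0.733214)(471.6) = -56.84 m.
1° of latitude spans 110900 m; at latitude φ, 1° of longitude spans that × cos φ = 95965.6 m, so Δλ = -56.84 / 95965.6 × 3600 = -2.132″.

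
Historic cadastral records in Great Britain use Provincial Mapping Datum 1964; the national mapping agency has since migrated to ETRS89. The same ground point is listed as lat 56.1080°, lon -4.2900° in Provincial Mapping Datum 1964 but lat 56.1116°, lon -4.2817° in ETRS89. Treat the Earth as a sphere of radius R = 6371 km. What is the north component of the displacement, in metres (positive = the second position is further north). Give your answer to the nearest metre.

Δφ = 56.1116° − 56.1080° = +0.0036°; Δλ = -4.2817° − -4.2900° = +0.0083°.
1° along a meridian = πR/180 = 111195 m.
ΔN = Δφ × 111195 = 400.3 m; ΔE = Δλ × 111195 × cos(56.1080°) = +0.0083 × 111195 × 0.557629 = 514.6 m.

ΔN = 400 m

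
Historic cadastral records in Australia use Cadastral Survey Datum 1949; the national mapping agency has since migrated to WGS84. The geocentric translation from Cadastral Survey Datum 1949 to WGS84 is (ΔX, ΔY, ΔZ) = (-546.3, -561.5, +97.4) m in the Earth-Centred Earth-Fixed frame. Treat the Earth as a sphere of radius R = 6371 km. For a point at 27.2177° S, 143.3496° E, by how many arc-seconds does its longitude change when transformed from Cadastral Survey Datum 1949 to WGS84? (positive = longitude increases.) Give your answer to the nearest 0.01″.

sin φ = -0.457373, cos φ = 0.889275, sin λ = 0.596931, cos λ = -0.802293.
East component: ΔE = −sin λ·ΔX + cos λ·ΔY = −(0.596931)(-546.3) + (-0.802293)(-561.5) = 776.59 m.
1° of latitude spans πR/180 = 111195 m; at latitude φ, 1° of longitude spans that × cos φ = 98882.9 m, so Δλ = 776.59 / 98882.9 × 3600 = 28.273″.

Δλ = 28.27″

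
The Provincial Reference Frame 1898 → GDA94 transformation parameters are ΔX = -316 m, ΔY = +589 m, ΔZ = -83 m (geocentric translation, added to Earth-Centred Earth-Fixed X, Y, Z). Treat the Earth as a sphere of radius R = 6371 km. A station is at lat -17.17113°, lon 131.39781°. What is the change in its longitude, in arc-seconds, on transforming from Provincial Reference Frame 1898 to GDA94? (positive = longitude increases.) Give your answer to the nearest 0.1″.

sin φ = -0.295227, cos φ = 0.955427, sin λ = 0.750136, cos λ = -0.661283.
East component: ΔE = −sin λ·ΔX + cos λ·ΔY = −(0.750136)(-316) + (-0.661283)(589) = -152.45 m.
1° of latitude spans πR/180 = 111195 m; at latitude φ, 1° of longitude spans that × cos φ = 106238.7 m, so Δλ = -152.45 / 106238.7 × 3600 = -5.166″.

Δλ = -5.2″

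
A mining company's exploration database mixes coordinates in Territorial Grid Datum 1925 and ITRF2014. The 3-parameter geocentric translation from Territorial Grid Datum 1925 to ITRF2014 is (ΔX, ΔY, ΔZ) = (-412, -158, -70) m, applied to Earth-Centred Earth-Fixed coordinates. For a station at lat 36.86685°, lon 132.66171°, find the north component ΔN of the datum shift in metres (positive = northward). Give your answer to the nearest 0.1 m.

ΔN = -153.8 m

At φ = 36.86685°, λ = 132.66171°: sin φ = 0.599957, cos φ = 0.800032, sin λ = 0.735368, cos λ = -0.677668.
ΔN = −sin φ cos λ·ΔX − sin φ sin λ·ΔY + cos φ·ΔZ = −(0.599957)(-0.677668)(-412) − (0.599957)(0.735368)(-158) + (0.800032)(-70) = -153.80 m.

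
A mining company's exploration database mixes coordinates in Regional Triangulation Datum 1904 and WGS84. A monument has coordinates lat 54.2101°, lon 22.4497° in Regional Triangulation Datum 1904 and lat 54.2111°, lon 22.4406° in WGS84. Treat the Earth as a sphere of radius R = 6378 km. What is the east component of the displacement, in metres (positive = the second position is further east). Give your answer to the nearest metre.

ΔE = -592 m

Δφ = 54.2111° − 54.2101° = +0.0010°; Δλ = 22.4406° − 22.4497° = -0.0091°.
1° along a meridian = πR/180 = 111317 m.
ΔN = Δφ × 111317 = 111.3 m; ΔE = Δλ × 111317 × cos(54.2101°) = -0.0091 × 111317 × 0.584815 = -592.4 m.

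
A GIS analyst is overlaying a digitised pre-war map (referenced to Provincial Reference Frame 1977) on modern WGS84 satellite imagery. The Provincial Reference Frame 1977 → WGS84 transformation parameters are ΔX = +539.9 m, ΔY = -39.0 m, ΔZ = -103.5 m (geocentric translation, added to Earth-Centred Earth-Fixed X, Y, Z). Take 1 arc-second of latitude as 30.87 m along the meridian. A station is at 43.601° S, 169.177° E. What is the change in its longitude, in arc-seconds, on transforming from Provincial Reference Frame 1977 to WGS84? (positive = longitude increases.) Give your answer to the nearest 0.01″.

sin φ = -0.689632, cos φ = 0.724160, sin λ = 0.187776, cos λ = -0.982212.
East component: ΔE = −sin λ·ΔX + cos λ·ΔY = −(0.187776)(539.9) + (-0.982212)(-39.0) = -63.07 m.
1° of latitude spans 3600 × 30.87 = 111132 m; at latitude φ, 1° of longitude spans that × cos φ = 80477.3 m, so Δλ = -63.07 / 80477.3 × 3600 = -2.821″.

Δλ = -2.82″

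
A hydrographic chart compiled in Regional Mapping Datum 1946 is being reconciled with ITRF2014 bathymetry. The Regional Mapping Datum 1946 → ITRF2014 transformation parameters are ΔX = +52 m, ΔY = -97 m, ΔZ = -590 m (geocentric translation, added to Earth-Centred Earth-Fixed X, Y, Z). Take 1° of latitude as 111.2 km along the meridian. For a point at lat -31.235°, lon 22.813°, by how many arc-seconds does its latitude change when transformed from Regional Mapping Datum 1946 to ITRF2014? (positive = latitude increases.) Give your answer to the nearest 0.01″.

Δφ = -16.16″

sin φ = -0.518549, cos φ = 0.855048, sin λ = 0.387725, cos λ = 0.921775.
North component: ΔN = −sin φ cos λ·ΔX − sin φ sin λ·ΔY + cos φ·ΔZ = −(-0.518549)(0.921775)(52) − (-0.518549)(0.387725)(-97) + (0.855048)(-590) = -499.13 m.
1° of latitude spans 111200 m, so Δφ = -499.13 / 111200 × 3600 = -16.159″.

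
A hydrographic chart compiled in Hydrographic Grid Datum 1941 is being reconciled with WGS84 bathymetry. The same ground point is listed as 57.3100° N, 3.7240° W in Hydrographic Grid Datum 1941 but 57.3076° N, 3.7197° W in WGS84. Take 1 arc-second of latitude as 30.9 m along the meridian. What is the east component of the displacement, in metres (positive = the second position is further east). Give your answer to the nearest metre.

ΔE = 258 m

Δφ = 57.3076° − 57.3100° = -0.0024°; Δλ = -3.7197° − -3.7240° = +0.0043°.
1° of latitude = 3600 × 30.90 = 111240 m.
ΔN = Δφ × 111240 = -267.0 m; ΔE = Δλ × 111240 × cos(57.3100°) = +0.0043 × 111240 × 0.540093 = 258.3 m.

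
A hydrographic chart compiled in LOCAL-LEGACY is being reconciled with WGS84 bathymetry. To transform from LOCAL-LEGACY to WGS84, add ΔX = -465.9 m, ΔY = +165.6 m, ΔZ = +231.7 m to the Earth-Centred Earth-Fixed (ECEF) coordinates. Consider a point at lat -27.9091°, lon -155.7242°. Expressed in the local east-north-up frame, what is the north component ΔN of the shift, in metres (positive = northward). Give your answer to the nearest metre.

The local north axis is (−sin φ cos λ, −sin φ sin λ, cos φ), giving ΔN = 198.791 − 31.868 + 204.751 = 371.67 m.

ΔN = 372 m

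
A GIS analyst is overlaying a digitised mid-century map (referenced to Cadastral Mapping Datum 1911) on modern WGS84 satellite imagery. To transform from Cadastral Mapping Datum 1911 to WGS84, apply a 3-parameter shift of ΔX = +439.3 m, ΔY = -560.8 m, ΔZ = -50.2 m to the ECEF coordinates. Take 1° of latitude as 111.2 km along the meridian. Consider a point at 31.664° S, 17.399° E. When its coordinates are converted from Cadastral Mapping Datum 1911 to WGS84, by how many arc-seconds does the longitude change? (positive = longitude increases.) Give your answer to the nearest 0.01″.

Δλ = -25.35″

sin φ = -0.524937, cos φ = 0.851141, sin λ = 0.299024, cos λ = 0.954246.
East component: ΔE = −sin λ·ΔX + cos λ·ΔY = −(0.299024)(439.3) + (0.954246)(-560.8) = -666.50 m.
1° of latitude spans 111200 m; at latitude φ, 1° of longitude spans that × cos φ = 94646.9 m, so Δλ = -666.50 / 94646.9 × 3600 = -25.351″.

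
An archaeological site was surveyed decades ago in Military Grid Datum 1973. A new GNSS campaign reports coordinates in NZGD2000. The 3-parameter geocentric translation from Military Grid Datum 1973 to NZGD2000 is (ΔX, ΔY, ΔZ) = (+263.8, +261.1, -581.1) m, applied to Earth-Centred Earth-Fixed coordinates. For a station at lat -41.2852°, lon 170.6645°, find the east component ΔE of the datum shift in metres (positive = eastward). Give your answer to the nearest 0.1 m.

The local east axis at (φ, λ) is (−sin λ, cos λ, 0), so ΔE = −sin(170.6645°)·263.8 + cos(170.6645°)·261.1 = -300.43 m.

ΔE = -300.4 m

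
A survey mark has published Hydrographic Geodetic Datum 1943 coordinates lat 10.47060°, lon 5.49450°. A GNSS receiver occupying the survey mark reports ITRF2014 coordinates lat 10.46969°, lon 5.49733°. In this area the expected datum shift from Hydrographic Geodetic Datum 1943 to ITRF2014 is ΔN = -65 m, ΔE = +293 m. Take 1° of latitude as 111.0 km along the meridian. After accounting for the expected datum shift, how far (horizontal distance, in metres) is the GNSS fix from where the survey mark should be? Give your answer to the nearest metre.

39 m

Observed coordinate differences: Δφ = -0.00091°, Δλ = +0.00283°.
Converting to metres (1° lat = 111000 m, cos φ = 0.983348): observed ΔN = -101.0 m, observed ΔE = 308.9 m.
Subtracting the expected shift leaves a residual of -101.0 − (-65) = -36.0 m north and 308.9 − (293) = 15.9 m east.
Residual distance = √((-36.0)² + 15.9²) = 39.4 m.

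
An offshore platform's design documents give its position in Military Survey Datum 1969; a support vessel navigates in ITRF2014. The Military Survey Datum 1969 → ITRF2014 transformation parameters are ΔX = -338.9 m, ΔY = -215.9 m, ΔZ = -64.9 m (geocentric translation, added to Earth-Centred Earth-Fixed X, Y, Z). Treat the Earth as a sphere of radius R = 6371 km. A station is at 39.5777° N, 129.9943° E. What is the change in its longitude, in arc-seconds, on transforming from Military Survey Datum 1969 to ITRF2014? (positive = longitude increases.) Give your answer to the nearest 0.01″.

Δλ = 16.73″

sin φ = 0.637124, cos φ = 0.770761, sin λ = 0.766108, cos λ = -0.642711.
East component: ΔE = −sin λ·ΔX + cos λ·ΔY = −(0.766108)(-338.9) + (-0.642711)(-215.9) = 398.40 m.
1° of latitude spans πR/180 = 111195 m; at latitude φ, 1° of longitude spans that × cos φ = 85704.7 m, so Δλ = 398.40 / 85704.7 × 3600 = 16.734″.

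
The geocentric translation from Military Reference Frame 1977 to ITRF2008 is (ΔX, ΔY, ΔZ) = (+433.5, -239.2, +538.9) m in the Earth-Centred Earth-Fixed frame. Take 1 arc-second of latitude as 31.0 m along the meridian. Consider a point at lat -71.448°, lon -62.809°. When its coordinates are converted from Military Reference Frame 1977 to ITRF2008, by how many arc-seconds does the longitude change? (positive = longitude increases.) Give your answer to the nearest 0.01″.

Δλ = 28.01″

sin φ = -0.948035, cos φ = 0.318165, sin λ = -0.889488, cos λ = 0.456958.
East component: ΔE = −sin λ·ΔX + cos λ·ΔY = −(-0.889488)(433.5) + (0.456958)(-239.2) = 276.29 m.
1° of latitude spans 3600 × 31.00 = 111600 m; at latitude φ, 1° of longitude spans that × cos φ = 35507.2 m, so Δλ = 276.29 / 35507.2 × 3600 = 28.012″.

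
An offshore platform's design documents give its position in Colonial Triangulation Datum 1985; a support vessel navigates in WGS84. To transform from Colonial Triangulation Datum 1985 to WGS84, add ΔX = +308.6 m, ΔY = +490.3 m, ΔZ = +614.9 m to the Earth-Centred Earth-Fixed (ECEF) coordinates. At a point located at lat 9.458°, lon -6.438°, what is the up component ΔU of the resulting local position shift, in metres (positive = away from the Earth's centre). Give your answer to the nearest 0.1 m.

At φ = 9.458°, λ = -6.438°: sin φ = 0.164325, cos φ = 0.986406, sin λ = -0.112128, cos λ = 0.993694.
ΔU = cos φ cos λ·ΔX + cos φ sin λ·ΔY + sin φ·ΔZ = (0.986406)(0.993694)(308.6) + (0.986406)(-0.112128)(490.3) + (0.164325)(614.9) = 349.30 m.

ΔU = 349.3 m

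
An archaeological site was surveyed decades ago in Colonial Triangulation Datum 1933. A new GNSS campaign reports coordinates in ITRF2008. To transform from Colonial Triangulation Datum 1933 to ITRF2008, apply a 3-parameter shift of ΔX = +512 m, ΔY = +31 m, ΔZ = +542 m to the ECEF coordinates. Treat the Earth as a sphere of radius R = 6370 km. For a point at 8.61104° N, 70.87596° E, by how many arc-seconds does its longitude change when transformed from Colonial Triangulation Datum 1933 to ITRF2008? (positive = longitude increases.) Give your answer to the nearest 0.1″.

Δλ = -15.5″

sin φ = 0.149726, cos φ = 0.988728, sin λ = 0.944812, cos λ = 0.327614.
East component: ΔE = −sin λ·ΔX + cos λ·ΔY = −(0.944812)(512) + (0.327614)(31) = -473.59 m.
1° of latitude spans πR/180 = 111177 m; at latitude φ, 1° of longitude spans that × cos φ = 109924.2 m, so Δλ = -473.59 / 109924.2 × 3600 = -15.510″.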